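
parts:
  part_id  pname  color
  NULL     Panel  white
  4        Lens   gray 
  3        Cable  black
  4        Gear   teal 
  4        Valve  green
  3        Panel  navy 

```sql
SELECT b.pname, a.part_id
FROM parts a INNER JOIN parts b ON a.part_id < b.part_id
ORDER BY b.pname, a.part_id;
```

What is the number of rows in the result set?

6

INNER JOIN keeps only pairs where the ON condition holds.
Matching on a.part_id < b.part_id. A NULL in a compared column never satisfies the condition.
- a[0] part_id=NULL → no match; dropped.
- a[1] part_id=4 → no match; dropped.
- a[2] part_id=3 → 3 match(es) in b → 3 row(s).
- a[3] part_id=4 → no match; dropped.
- a[4] part_id=4 → no match; dropped.
- a[5] part_id=3 → 3 match(es) in b → 3 row(s).
Total: 6 rows.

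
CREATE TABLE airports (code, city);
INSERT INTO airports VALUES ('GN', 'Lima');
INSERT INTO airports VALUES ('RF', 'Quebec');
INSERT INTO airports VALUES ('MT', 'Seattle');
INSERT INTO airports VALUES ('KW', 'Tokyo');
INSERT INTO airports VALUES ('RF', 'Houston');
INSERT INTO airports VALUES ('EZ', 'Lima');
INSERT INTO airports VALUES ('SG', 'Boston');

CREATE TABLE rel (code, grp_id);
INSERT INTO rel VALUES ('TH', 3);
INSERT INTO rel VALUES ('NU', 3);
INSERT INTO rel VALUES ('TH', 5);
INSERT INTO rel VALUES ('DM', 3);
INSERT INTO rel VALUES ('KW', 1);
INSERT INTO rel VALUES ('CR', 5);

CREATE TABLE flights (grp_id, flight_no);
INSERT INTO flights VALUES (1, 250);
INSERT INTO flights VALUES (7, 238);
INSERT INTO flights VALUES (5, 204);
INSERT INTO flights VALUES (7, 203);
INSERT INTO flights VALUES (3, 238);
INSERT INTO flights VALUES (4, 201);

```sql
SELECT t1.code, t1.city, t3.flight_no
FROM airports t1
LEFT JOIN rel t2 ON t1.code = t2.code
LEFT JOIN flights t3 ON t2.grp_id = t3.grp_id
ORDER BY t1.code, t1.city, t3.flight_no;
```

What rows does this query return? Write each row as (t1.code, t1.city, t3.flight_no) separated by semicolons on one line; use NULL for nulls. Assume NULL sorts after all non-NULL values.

(EZ, Lima, NULL); (GN, Lima, NULL); (KW, Tokyo, 250); (MT, Seattle, NULL); (RF, Houston, NULL); (RF, Quebec, NULL); (SG, Boston, NULL)

Evaluate left to right. First `airports t1 LEFT JOIN rel t2` on code: 7 row(s).
Then LEFT JOIN `flights t3` on grp_id: each of those 7 rows is kept; rows whose t2.grp_id has no match in t3 get NULL for t3's columns.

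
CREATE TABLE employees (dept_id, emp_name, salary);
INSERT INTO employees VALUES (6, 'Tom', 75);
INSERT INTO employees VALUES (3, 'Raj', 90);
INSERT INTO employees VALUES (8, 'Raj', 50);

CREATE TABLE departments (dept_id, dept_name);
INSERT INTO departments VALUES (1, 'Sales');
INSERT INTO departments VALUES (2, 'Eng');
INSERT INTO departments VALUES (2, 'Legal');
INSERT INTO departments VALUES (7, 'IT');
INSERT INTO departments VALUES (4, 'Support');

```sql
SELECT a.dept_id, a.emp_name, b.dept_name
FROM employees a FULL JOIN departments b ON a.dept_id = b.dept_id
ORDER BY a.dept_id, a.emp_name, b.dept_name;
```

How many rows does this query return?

8

FULL OUTER JOIN keeps every row from both sides; unmatched rows get NULL for the other side's columns.
Matching on a.dept_id = b.dept_id.
- dept_id=6: no b row matches, row kept with b columns NULL.
- dept_id=3: no b row matches, row kept with b columns NULL.
- dept_id=8: no b row matches, row kept with b columns NULL.
- 5 row(s) from b found no a partner → padded with NULL.
Total: 0 matched + 8 padded = 8 rows.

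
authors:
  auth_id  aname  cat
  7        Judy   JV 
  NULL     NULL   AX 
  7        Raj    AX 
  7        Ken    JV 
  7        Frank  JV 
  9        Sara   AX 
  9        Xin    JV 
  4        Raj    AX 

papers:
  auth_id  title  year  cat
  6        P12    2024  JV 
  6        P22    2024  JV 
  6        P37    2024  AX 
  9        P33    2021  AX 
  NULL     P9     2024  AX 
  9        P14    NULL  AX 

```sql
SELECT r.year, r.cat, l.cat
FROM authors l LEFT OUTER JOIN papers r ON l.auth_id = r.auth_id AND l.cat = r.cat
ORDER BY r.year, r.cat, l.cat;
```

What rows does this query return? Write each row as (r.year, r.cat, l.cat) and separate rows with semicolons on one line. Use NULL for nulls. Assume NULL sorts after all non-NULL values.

(2021, AX, AX); (NULL, AX, AX); (NULL, NULL, AX); (NULL, NULL, AX); (NULL, NULL, AX); (NULL, NULL, JV); (NULL, NULL, JV); (NULL, NULL, JV); (NULL, NULL, JV)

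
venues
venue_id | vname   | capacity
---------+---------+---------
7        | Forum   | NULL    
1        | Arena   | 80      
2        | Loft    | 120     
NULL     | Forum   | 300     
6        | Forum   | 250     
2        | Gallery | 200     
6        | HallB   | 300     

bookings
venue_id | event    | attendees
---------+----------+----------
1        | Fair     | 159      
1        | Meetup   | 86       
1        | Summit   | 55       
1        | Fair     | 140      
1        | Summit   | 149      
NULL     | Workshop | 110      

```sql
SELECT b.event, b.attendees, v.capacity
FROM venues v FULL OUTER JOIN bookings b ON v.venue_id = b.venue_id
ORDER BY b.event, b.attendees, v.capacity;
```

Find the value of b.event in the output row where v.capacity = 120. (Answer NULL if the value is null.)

NULL

FULL OUTER JOIN keeps every row from both sides; unmatched rows get NULL for the other side's columns.
Matching on v.venue_id = b.venue_id. A NULL in a compared column never satisfies the condition.
- v[0] venue_id=7 → no match; kept with NULLs on the b side.
- v[1] venue_id=1 → 5 match(es) in b → 5 row(s).
- v[2] venue_id=2 → no match; kept with NULLs on the b side.
- v[3] venue_id=NULL → no match; kept with NULLs on the b side.
- v[4] venue_id=6 → no match; kept with NULLs on the b side.
- v[5] venue_id=2 → no match; kept with NULLs on the b side.
- v[6] venue_id=6 → no match; kept with NULLs on the b side.
- 1 b row(s) had no v match → kept, v columns NULL.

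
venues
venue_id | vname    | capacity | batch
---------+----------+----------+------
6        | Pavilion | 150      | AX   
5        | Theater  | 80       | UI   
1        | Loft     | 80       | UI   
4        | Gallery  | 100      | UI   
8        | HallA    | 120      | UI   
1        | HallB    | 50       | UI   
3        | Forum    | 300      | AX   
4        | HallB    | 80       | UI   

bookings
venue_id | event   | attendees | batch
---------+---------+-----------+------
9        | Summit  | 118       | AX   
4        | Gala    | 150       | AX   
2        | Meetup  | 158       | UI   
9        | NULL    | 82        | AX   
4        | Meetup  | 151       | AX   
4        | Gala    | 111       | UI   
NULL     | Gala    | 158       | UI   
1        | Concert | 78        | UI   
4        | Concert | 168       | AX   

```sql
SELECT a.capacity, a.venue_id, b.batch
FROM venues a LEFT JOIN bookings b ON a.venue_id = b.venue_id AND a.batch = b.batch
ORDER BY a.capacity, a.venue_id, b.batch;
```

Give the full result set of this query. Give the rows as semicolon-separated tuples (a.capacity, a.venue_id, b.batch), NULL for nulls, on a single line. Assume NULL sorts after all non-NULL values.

(50, 1, UI); (80, 1, UI); (80, 4, UI); (80, 5, NULL); (100, 4, UI); (120, 8, NULL); (150, 6, NULL); (300, 3, NULL)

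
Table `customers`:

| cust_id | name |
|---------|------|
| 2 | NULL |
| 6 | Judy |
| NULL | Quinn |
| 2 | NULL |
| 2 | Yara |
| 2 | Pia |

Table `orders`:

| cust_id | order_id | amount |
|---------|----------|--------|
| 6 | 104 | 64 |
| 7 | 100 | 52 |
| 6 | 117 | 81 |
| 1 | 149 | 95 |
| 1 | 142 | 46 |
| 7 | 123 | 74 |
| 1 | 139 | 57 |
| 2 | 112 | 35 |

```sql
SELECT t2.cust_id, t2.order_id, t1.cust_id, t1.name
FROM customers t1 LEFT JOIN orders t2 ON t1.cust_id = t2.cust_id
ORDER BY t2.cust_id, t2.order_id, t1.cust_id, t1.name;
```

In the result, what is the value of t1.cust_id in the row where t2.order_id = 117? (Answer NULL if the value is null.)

6

LEFT JOIN keeps every row from `customers`; unmatched rows get NULL for `orders`'s columns.
Matching on t1.cust_id = t2.cust_id. A NULL in a compared column never satisfies the condition.
- t1 (cust_id=2) pairs with 1 row(s) of t2.
- t1 (cust_id=6) pairs with 2 row(s) of t2.
- t1 (cust_id=NULL) has no partner → padded with NULL.
- t1 (cust_id=2) pairs with 1 row(s) of t2.
- t1 (cust_id=2) pairs with 1 row(s) of t2.
- t1 (cust_id=2) pairs with 1 row(s) of t2.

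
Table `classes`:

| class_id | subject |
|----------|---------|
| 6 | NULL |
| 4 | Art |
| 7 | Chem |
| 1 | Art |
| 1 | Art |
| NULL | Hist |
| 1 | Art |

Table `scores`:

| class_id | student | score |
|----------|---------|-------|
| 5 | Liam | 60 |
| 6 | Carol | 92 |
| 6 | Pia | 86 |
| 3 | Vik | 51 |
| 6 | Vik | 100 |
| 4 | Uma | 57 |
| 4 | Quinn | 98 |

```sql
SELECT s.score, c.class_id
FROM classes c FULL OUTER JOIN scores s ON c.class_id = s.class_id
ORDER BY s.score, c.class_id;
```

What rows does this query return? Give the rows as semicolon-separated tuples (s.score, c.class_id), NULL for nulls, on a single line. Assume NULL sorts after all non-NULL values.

FULL OUTER JOIN keeps every row from both sides; unmatched rows get NULL for the other side's columns.
Matching on c.class_id = s.class_id. A NULL in a compared column never satisfies the condition.
Matched pairs: 5; unmatched c rows kept: 5; unmatched s rows kept: 2.

(51, NULL); (57, 4); (60, NULL); (86, 6); (92, 6); (98, 4); (100, 6); (NULL, 1); (NULL, 1); (NULL, 1); (NULL, 7); (NULL, NULL)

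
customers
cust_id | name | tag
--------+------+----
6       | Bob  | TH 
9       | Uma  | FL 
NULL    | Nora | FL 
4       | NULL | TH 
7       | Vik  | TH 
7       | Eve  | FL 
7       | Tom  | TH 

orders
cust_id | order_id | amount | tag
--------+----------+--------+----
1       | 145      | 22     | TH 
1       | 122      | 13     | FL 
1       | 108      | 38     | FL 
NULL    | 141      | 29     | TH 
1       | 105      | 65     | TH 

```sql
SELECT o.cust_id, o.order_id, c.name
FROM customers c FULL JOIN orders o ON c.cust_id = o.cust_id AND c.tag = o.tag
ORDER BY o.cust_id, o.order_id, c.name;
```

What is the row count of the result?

12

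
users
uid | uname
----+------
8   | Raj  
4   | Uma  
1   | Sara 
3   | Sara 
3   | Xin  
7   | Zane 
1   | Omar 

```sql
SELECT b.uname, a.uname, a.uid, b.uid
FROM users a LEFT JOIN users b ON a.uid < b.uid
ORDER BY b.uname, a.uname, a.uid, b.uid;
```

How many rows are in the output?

20

LEFT JOIN keeps every row from `users a`; unmatched rows get NULL for `users b`'s columns.
Matching on a.uid < b.uid.
- a[0] uid=8 → no match; kept with NULLs on the b side.
- a[1] uid=4 → 2 match(es) in b → 2 row(s).
- a[2] uid=1 → 5 match(es) in b → 5 row(s).
- a[3] uid=3 → 3 match(es) in b → 3 row(s).
- a[4] uid=3 → 3 match(es) in b → 3 row(s).
- a[5] uid=7 → 1 match(es) in b → 1 row(s).
- a[6] uid=1 → 5 match(es) in b → 5 row(s).
Total: 19 matched + 1 padded = 20 rows.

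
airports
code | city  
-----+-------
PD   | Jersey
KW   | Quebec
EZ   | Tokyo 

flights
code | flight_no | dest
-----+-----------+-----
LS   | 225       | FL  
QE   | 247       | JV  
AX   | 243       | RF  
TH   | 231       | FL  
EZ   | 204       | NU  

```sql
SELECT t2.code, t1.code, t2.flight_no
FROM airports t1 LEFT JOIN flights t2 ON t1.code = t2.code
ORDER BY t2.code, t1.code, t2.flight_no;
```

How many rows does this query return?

3

LEFT JOIN keeps every row from `airports`; unmatched rows get NULL for `flights`'s columns.
Matching on t1.code = t2.code.
- t1[0] code=PD → no match; kept with NULLs on the t2 side.
- t1[1] code=KW → no match; kept with NULLs on the t2 side.
- t1[2] code=EZ → 1 match(es) in t2 → 1 row(s).
Total: 1 matched + 2 padded = 3 rows.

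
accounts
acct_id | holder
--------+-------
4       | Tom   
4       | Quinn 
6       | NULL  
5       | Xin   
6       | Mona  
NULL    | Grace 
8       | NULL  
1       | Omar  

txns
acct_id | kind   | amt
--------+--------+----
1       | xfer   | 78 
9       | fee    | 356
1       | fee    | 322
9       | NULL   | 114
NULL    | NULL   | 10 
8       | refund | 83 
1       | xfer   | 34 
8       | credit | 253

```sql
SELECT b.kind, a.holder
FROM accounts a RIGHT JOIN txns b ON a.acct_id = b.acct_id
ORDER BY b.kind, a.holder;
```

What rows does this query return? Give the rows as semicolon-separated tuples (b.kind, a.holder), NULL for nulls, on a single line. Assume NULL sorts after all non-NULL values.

RIGHT JOIN keeps every row from `txns`; unmatched rows get NULL for `accounts`'s columns.
Matching on a.acct_id = b.acct_id. A NULL in a compared column never satisfies the condition.
Matched pairs: 5; unmatched b rows kept: 3.

(credit, NULL); (fee, Omar); (fee, NULL); (refund, NULL); (xfer, Omar); (xfer, Omar); (NULL, NULL); (NULL, NULL)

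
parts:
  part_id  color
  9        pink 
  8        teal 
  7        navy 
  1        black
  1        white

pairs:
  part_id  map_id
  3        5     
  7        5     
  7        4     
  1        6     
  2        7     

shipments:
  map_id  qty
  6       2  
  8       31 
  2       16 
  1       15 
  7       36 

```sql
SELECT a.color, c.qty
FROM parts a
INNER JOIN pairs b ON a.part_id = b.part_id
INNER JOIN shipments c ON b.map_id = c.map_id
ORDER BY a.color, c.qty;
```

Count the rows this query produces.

2

Evaluate left to right. First `parts a INNER JOIN pairs b` on part_id: 4 row(s).
Then INNER JOIN `shipments c` on map_id: keep only rows whose b.map_id appears in c.
Result: 2 row(s).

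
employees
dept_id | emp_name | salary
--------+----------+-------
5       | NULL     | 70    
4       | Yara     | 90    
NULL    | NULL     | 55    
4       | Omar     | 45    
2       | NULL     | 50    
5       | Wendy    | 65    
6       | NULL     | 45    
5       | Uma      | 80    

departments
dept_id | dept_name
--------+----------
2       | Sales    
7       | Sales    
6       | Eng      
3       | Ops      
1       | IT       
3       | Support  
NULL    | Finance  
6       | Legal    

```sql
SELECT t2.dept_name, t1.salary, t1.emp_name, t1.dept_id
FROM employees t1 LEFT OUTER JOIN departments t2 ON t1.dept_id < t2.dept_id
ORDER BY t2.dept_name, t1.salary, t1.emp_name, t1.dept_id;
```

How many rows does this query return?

22

LEFT JOIN keeps every row from `employees`; unmatched rows get NULL for `departments`'s columns.
Matching on t1.dept_id < t2.dept_id. A NULL in a compared column never satisfies the condition.
Matched pairs: 21; unmatched t1 rows kept: 1.
Total: 21 matched + 1 padded = 22 rows.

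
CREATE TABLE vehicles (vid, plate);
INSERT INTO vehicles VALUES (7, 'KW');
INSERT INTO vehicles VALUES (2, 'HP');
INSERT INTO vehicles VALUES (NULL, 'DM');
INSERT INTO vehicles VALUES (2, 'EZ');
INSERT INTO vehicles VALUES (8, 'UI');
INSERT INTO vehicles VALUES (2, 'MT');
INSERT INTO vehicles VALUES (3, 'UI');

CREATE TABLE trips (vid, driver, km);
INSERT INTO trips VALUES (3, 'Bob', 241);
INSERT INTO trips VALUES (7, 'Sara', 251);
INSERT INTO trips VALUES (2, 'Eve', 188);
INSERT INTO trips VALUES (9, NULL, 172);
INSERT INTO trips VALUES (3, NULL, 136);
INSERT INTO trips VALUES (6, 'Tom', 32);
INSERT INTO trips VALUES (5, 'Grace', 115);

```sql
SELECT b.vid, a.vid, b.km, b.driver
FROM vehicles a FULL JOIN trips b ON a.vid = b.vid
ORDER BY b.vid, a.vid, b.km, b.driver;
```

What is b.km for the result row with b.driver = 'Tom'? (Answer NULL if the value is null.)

32

FULL OUTER JOIN keeps every row from both sides; unmatched rows get NULL for the other side's columns.
Matching on a.vid = b.vid. A NULL in a compared column never satisfies the condition.
- a row (vid=7): matches 1 b row(s) → 1 output row(s).
- a row (vid=2): matches 1 b row(s) → 1 output row(s).
- a row (vid=NULL): no match → kept, b columns NULL.
- a row (vid=2): matches 1 b row(s) → 1 output row(s).
- a row (vid=8): no match → kept, b columns NULL.
- a row (vid=2): matches 1 b row(s) → 1 output row(s).
- a row (vid=3): matches 2 b row(s) → 2 output row(s).
- 3 b row(s) had no a match → kept, a columns NULL.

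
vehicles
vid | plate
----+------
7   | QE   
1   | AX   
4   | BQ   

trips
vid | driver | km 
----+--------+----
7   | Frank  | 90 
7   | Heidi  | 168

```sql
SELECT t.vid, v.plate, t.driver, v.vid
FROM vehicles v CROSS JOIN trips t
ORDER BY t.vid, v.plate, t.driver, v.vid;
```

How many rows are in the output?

CROSS JOIN pairs every row of `vehicles` with every row of `trips`: 3 × 2 = 6 rows.

6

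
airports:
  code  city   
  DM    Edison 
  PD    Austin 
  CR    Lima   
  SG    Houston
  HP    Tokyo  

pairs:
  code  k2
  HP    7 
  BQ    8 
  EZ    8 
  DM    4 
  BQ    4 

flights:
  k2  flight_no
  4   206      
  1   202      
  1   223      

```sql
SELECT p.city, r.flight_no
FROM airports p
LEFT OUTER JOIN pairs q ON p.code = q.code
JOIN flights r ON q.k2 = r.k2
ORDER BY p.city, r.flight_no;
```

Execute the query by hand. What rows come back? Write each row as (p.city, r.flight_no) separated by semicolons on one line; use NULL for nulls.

(Edison, 206)

Evaluate left to right. First `airports p LEFT JOIN pairs q` on code: 5 row(s).
Then INNER JOIN `flights r` on k2: keep only rows whose q.k2 appears in r.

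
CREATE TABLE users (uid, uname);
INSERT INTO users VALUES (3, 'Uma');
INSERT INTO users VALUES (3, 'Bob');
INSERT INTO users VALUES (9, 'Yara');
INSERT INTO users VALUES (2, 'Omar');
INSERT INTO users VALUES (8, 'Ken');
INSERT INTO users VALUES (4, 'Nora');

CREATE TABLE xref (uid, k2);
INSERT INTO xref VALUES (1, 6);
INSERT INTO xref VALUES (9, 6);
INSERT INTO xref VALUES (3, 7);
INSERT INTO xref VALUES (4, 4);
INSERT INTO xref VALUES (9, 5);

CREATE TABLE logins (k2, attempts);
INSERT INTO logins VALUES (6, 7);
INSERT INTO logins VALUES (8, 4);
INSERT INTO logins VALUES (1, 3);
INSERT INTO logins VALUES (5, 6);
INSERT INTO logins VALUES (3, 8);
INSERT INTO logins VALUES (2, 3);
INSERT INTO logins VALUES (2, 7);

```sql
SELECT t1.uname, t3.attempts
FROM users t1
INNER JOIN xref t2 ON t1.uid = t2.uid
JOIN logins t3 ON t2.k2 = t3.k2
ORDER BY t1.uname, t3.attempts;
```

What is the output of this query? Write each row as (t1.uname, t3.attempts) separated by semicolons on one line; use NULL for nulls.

(Yara, 6); (Yara, 7)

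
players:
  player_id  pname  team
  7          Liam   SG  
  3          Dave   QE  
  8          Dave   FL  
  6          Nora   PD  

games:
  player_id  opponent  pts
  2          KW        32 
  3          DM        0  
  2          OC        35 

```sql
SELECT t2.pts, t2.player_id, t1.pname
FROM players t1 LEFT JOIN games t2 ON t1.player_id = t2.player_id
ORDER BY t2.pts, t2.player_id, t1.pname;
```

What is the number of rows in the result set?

4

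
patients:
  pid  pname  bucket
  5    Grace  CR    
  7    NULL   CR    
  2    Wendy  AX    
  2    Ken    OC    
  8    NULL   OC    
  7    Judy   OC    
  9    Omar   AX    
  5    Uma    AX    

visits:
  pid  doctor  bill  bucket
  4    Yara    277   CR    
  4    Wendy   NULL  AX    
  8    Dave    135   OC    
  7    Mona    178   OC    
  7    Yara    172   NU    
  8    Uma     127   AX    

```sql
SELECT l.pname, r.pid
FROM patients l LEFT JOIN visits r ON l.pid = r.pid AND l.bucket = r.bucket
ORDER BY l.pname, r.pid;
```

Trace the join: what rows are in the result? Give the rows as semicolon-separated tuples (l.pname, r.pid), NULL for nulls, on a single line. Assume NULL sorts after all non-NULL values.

LEFT JOIN keeps every row from `patients`; unmatched rows get NULL for `visits`'s columns.
Matching on l.pid = r.pid AND l.bucket = r.bucket.
- pid=5, bucket=CR: no r row matches, row kept with r columns NULL.
- pid=7, bucket=CR: no r row matches, row kept with r columns NULL.
- pid=2, bucket=AX: no r row matches, row kept with r columns NULL.
- pid=2, bucket=OC: no r row matches, row kept with r columns NULL.
- pid=8, bucket=OC: 1 matching r row(s), so 1 row(s) emitted.
- pid=7, bucket=OC: 1 matching r row(s), so 1 row(s) emitted.
- pid=9, bucket=AX: no r row matches, row kept with r columns NULL.
- pid=5, bucket=AX: no r row matches, row kept with r columns NULL.
After projecting and ordering:
l.pname | r.pid
Grace | NULL
Judy | 7
Ken | NULL
Omar | NULL
Uma | NULL
Wendy | NULL
NULL | 8
NULL | NULL

(Grace, NULL); (Judy, 7); (Ken, NULL); (Omar, NULL); (Uma, NULL); (Wendy, NULL); (NULL, 8); (NULL, NULL)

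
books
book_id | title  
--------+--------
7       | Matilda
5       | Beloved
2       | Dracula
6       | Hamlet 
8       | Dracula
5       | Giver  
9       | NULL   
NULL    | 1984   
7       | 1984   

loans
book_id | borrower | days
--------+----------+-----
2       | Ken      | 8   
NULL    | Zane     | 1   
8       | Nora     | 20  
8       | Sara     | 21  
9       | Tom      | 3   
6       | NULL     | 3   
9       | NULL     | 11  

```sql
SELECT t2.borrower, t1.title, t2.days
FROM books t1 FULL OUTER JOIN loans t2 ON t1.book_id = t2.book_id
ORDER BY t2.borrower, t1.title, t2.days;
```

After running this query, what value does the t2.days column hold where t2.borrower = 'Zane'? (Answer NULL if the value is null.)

1

FULL OUTER JOIN keeps every row from both sides; unmatched rows get NULL for the other side's columns.
Matching on t1.book_id = t2.book_id. A NULL in a compared column never satisfies the condition.
- t1 row (book_id=7): no match → kept, t2 columns NULL.
- t1 row (book_id=5): no match → kept, t2 columns NULL.
- t1 row (book_id=2): matches 1 t2 row(s) → 1 output row(s).
- t1 row (book_id=6): matches 1 t2 row(s) → 1 output row(s).
- t1 row (book_id=8): matches 2 t2 row(s) → 2 output row(s).
- t1 row (book_id=5): no match → kept, t2 columns NULL.
- t1 row (book_id=9): matches 2 t2 row(s) → 2 output row(s).
- t1 row (book_id=NULL): no match → kept, t2 columns NULL.
- t1 row (book_id=7): no match → kept, t2 columns NULL.
- 1 t2 row(s) had no t1 match → kept, t1 columns NULL.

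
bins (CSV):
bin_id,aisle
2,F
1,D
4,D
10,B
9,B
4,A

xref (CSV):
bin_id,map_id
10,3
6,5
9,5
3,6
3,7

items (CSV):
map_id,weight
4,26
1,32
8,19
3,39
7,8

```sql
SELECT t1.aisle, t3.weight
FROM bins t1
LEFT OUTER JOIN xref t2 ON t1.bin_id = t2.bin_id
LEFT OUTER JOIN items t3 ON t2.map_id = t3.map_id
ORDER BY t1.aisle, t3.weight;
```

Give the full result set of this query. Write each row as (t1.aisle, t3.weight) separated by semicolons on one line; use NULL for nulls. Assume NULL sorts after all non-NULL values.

Evaluate left to right. First `bins t1 LEFT JOIN xref t2` on bin_id: 6 row(s).
Then LEFT JOIN `items t3` on map_id: each of those 6 rows is kept; rows whose t2.map_id has no match in t3 get NULL for t3's columns.

(A, NULL); (B, 39); (B, NULL); (D, NULL); (D, NULL); (F, NULL)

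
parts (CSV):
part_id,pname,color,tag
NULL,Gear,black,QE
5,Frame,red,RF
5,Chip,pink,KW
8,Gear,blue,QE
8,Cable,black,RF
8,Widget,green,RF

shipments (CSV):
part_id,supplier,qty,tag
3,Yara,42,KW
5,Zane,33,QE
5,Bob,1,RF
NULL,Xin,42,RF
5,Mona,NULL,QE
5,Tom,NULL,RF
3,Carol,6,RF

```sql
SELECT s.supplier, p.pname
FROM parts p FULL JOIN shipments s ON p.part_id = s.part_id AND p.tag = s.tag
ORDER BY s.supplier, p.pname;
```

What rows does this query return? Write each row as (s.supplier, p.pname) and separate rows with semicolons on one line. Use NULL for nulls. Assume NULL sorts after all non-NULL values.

(Bob, Frame); (Carol, NULL); (Mona, NULL); (Tom, Frame); (Xin, NULL); (Yara, NULL); (Zane, NULL); (NULL, Cable); (NULL, Chip); (NULL, Gear); (NULL, Gear); (NULL, Widget)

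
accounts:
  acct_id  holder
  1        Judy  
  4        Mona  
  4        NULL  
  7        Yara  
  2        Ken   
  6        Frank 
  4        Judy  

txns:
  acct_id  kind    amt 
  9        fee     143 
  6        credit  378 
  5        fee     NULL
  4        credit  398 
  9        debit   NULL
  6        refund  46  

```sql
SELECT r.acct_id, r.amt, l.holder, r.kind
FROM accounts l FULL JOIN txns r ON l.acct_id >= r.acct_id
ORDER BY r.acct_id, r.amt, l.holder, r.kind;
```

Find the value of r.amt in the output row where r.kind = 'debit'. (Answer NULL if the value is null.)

FULL OUTER JOIN keeps every row from both sides; unmatched rows get NULL for the other side's columns.
Matching on l.acct_id >= r.acct_id.
- l (acct_id=1) has no partner → padded with NULL.
- l (acct_id=4) pairs with 1 row(s) of r.
- l (acct_id=4) pairs with 1 row(s) of r.
- l (acct_id=7) pairs with 4 row(s) of r.
- l (acct_id=2) has no partner → padded with NULL.
- l (acct_id=6) pairs with 4 row(s) of r.
- l (acct_id=4) pairs with 1 row(s) of r.
- 2 row(s) from r found no l partner → padded with NULL.

NULL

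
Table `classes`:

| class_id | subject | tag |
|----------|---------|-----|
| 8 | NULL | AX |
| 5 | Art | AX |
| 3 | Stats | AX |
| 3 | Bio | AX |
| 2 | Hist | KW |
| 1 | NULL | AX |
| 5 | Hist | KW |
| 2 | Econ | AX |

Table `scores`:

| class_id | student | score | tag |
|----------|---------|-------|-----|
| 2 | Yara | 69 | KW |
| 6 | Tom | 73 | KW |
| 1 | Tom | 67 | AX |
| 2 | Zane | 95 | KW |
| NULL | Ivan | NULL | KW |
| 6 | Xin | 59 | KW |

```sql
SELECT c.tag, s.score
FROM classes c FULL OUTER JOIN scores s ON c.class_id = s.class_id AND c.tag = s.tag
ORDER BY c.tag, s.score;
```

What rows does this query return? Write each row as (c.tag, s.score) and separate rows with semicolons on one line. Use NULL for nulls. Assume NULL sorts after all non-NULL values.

FULL OUTER JOIN keeps every row from both sides; unmatched rows get NULL for the other side's columns.
Matching on c.class_id = s.class_id AND c.tag = s.tag. A NULL in a compared column never satisfies the condition.
Matched pairs: 3; unmatched c rows kept: 6; unmatched s rows kept: 3.

(AX, 67); (AX, NULL); (AX, NULL); (AX, NULL); (AX, NULL); (AX, NULL); (KW, 69); (KW, 95); (KW, NULL); (NULL, 59); (NULL, 73); (NULL, NULL)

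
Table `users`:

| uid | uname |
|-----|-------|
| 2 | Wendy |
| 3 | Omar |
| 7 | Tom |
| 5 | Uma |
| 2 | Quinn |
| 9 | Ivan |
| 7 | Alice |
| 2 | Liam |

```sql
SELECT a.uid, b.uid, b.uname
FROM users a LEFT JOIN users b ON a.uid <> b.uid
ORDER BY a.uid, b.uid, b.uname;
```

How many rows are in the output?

48

LEFT JOIN keeps every row from `users a`; unmatched rows get NULL for `users b`'s columns.
Matching on a.uid <> b.uid.
Matched pairs: 48; unmatched a rows kept: 0.
Total: 48 rows.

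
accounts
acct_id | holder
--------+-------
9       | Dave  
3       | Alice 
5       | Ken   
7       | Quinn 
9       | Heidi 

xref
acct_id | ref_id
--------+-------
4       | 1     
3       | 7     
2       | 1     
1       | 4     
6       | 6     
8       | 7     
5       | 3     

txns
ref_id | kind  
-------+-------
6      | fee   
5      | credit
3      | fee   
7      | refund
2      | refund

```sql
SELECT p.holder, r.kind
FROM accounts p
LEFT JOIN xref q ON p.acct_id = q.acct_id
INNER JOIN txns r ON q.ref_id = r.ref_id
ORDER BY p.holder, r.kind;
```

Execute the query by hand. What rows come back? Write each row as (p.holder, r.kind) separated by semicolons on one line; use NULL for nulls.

(Alice, refund); (Ken, fee)

Evaluate left to right. First `accounts p LEFT JOIN xref q` on acct_id: 5 row(s).
Then INNER JOIN `txns r` on ref_id: keep only rows whose q.ref_id appears in r.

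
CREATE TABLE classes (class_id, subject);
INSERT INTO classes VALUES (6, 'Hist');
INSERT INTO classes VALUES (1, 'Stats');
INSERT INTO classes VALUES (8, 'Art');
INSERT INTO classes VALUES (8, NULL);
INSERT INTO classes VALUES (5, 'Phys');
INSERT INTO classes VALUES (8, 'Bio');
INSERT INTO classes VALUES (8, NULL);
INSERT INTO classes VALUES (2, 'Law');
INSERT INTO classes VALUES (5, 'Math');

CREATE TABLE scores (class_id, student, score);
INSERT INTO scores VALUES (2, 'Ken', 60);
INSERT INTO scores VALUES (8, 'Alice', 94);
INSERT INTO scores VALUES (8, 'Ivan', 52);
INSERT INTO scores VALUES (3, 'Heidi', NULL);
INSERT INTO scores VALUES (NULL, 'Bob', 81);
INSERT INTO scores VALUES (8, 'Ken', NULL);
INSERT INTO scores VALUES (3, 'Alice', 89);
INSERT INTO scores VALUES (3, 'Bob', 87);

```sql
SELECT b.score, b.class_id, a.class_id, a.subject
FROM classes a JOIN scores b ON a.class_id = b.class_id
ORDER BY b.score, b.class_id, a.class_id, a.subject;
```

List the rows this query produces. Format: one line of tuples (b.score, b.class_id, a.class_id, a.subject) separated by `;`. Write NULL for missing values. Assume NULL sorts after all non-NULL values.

(52, 8, 8, Art); (52, 8, 8, Bio); (52, 8, 8, NULL); (52, 8, 8, NULL); (60, 2, 2, Law); (94, 8, 8, Art); (94, 8, 8, Bio); (94, 8, 8, NULL); (94, 8, 8, NULL); (NULL, 8, 8, Art); (NULL, 8, 8, Bio); (NULL, 8, 8, NULL); (NULL, 8, 8, NULL)

INNER JOIN keeps only pairs where the ON condition holds.
Matching on a.class_id = b.class_id. A NULL in a compared column never satisfies the condition.
Matched pairs: 13.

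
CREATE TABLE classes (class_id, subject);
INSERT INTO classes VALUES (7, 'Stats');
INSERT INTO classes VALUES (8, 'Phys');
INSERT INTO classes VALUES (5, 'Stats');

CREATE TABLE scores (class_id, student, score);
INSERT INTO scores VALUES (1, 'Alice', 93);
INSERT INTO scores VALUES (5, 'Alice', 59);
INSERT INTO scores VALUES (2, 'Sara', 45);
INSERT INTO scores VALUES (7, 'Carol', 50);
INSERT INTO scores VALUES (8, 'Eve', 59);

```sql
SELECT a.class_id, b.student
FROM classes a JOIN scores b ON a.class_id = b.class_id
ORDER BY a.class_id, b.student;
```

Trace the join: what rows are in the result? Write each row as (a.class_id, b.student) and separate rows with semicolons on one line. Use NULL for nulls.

INNER JOIN keeps only pairs where the ON condition holds.
Matching on a.class_id = b.class_id.
- a row (class_id=7): matches 1 b row(s) → 1 output row(s).
- a row (class_id=8): matches 1 b row(s) → 1 output row(s).
- a row (class_id=5): matches 1 b row(s) → 1 output row(s).
After projecting and ordering:
a.class_id | b.student
5 | Alice
7 | Carol
8 | Eve

(5, Alice); (7, Carol); (8, Eve)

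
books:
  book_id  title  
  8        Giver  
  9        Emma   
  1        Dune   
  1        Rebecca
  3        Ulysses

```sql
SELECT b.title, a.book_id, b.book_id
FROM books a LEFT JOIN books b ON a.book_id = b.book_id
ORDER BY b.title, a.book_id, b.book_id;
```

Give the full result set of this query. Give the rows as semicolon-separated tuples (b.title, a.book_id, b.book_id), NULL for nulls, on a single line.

LEFT JOIN keeps every row from `books a`; unmatched rows get NULL for `books b`'s columns.
Matching on a.book_id = b.book_id.
- a (book_id=8) pairs with 1 row(s) of b.
- a (book_id=9) pairs with 1 row(s) of b.
- a (book_id=1) pairs with 2 row(s) of b.
- a (book_id=1) pairs with 2 row(s) of b.
- a (book_id=3) pairs with 1 row(s) of b.
After projecting and ordering:
b.title | a.book_id | b.book_id
Dune | 1 | 1
Dune | 1 | 1
Emma | 9 | 9
Giver | 8 | 8
Rebecca | 1 | 1
Rebecca | 1 | 1
Ulysses | 3 | 3

(Dune, 1, 1); (Dune, 1, 1); (Emma, 9, 9); (Giver, 8, 8); (Rebecca, 1, 1); (Rebecca, 1, 1); (Ulysses, 3, 3)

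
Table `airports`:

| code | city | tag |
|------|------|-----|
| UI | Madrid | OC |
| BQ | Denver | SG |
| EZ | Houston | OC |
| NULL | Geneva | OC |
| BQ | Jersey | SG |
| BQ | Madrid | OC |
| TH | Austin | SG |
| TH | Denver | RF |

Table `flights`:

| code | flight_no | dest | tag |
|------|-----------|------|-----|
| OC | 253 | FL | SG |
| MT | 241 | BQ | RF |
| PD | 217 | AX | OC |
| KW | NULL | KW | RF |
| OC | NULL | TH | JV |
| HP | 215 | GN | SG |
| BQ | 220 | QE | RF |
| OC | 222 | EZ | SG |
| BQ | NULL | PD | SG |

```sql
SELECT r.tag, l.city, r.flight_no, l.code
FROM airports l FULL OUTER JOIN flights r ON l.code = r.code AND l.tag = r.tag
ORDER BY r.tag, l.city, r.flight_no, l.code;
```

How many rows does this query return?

16

FULL OUTER JOIN keeps every row from both sides; unmatched rows get NULL for the other side's columns.
Matching on l.code = r.code AND l.tag = r.tag. A NULL in a compared column never satisfies the condition.
Matched pairs: 2; unmatched l rows kept: 6; unmatched r rows kept: 8.
Total: 2 matched + 14 padded = 16 rows.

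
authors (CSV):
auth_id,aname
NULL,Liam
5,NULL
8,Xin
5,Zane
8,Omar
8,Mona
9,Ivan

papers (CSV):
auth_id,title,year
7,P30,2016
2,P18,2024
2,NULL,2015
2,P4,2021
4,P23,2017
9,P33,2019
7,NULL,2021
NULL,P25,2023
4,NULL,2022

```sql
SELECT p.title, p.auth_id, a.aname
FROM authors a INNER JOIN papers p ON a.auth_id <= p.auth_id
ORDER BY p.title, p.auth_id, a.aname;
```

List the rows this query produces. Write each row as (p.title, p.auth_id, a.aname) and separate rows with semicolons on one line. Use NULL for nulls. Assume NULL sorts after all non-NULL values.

(P30, 7, Zane); (P30, 7, NULL); (P33, 9, Ivan); (P33, 9, Mona); (P33, 9, Omar); (P33, 9, Xin); (P33, 9, Zane); (P33, 9, NULL); (NULL, 7, Zane); (NULL, 7, NULL)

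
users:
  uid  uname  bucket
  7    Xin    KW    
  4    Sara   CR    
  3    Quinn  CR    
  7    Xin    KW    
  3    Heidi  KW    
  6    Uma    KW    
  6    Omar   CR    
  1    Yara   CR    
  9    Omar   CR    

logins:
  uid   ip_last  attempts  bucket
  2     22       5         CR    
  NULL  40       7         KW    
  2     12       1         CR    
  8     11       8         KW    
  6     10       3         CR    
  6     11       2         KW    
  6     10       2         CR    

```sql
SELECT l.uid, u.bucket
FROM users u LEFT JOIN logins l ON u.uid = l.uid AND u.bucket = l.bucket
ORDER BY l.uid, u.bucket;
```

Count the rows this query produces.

10

LEFT JOIN keeps every row from `users`; unmatched rows get NULL for `logins`'s columns.
Matching on u.uid = l.uid AND u.bucket = l.bucket. A NULL in a compared column never satisfies the condition.
Matched pairs: 3; unmatched u rows kept: 7.
Total: 3 matched + 7 padded = 10 rows.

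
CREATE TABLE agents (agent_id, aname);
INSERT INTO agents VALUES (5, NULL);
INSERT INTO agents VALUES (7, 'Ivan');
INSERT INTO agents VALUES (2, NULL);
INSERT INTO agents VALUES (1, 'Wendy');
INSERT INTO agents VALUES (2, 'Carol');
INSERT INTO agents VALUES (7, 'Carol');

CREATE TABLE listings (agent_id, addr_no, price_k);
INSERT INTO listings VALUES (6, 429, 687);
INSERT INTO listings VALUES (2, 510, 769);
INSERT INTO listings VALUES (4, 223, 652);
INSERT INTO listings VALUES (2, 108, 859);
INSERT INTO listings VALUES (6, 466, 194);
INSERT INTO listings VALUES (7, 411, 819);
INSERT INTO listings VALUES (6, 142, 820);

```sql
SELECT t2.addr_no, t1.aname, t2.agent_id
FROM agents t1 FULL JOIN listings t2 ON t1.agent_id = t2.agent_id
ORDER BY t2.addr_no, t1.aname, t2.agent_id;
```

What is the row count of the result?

12

FULL OUTER JOIN keeps every row from both sides; unmatched rows get NULL for the other side's columns.
Matching on t1.agent_id = t2.agent_id.
- t1[0] agent_id=5 → no match; kept with NULLs on the t2 side.
- t1[1] agent_id=7 → 1 match(es) in t2 → 1 row(s).
- t1[2] agent_id=2 → 2 match(es) in t2 → 2 row(s).
- t1[3] agent_id=1 → no match; kept with NULLs on the t2 side.
- t1[4] agent_id=2 → 2 match(es) in t2 → 2 row(s).
- t1[5] agent_id=7 → 1 match(es) in t2 → 1 row(s).
- 4 row(s) from t2 found no t1 partner → padded with NULL.
Total: 6 matched + 6 padded = 12 rows.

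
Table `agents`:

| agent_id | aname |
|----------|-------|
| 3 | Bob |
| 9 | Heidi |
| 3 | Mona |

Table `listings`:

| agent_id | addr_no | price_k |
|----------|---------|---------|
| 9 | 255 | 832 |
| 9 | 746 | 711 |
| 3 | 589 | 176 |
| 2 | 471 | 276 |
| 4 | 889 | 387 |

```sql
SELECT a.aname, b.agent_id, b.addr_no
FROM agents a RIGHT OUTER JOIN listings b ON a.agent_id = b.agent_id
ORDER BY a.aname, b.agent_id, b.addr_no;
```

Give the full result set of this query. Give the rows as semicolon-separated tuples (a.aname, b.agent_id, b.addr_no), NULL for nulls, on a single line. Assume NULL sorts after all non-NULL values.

RIGHT JOIN keeps every row from `listings`; unmatched rows get NULL for `agents`'s columns.
Matching on a.agent_id = b.agent_id.
Matched pairs: 4; unmatched b rows kept: 2.

(Bob, 3, 589); (Heidi, 9, 255); (Heidi, 9, 746); (Mona, 3, 589); (NULL, 2, 471); (NULL, 4, 889)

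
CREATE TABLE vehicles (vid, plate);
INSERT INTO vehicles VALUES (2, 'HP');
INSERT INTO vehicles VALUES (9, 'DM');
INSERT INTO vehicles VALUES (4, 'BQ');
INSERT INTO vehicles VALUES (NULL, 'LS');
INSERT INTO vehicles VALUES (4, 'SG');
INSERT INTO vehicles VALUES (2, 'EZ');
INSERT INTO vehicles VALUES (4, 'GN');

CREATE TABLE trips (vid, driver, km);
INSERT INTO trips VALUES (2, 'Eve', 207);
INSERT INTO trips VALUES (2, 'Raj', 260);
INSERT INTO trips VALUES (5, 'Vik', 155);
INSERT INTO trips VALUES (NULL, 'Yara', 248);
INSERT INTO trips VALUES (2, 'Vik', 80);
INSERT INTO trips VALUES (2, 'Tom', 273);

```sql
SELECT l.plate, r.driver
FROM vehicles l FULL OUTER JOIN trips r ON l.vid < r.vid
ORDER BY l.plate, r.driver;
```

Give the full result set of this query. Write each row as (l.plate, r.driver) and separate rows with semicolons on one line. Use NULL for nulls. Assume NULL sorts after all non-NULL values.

(BQ, Vik); (DM, NULL); (EZ, Vik); (GN, Vik); (HP, Vik); (LS, NULL); (SG, Vik); (NULL, Eve); (NULL, Raj); (NULL, Tom); (NULL, Vik); (NULL, Yara)

FULL OUTER JOIN keeps every row from both sides; unmatched rows get NULL for the other side's columns.
Matching on l.vid < r.vid. A NULL in a compared column never satisfies the condition.
- vid=2: 1 matching r row(s), so 1 row(s) emitted.
- vid=9: no r row matches, row kept with r columns NULL.
- vid=4: 1 matching r row(s), so 1 row(s) emitted.
- vid=NULL: no r row matches, row kept with r columns NULL.
- vid=4: 1 matching r row(s), so 1 row(s) emitted.
- vid=2: 1 matching r row(s), so 1 row(s) emitted.
- vid=4: 1 matching r row(s), so 1 row(s) emitted.
- plus 5 unmatched r row(s), each kept with NULL l columns.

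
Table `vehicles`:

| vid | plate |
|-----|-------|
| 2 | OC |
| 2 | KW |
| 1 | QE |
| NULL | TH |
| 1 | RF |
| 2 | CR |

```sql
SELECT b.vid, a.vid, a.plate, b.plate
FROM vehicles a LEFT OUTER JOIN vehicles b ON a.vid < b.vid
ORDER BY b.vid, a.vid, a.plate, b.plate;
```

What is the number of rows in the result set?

LEFT JOIN keeps every row from `vehicles a`; unmatched rows get NULL for `vehicles b`'s columns.
Matching on a.vid < b.vid. A NULL in a compared column never satisfies the condition.
- a (vid=2) has no partner → padded with NULL.
- a (vid=2) has no partner → padded with NULL.
- a (vid=1) pairs with 3 row(s) of b.
- a (vid=NULL) has no partner → padded with NULL.
- a (vid=1) pairs with 3 row(s) of b.
- a (vid=2) has no partner → padded with NULL.
Total: 6 matched + 4 padded = 10 rows.

10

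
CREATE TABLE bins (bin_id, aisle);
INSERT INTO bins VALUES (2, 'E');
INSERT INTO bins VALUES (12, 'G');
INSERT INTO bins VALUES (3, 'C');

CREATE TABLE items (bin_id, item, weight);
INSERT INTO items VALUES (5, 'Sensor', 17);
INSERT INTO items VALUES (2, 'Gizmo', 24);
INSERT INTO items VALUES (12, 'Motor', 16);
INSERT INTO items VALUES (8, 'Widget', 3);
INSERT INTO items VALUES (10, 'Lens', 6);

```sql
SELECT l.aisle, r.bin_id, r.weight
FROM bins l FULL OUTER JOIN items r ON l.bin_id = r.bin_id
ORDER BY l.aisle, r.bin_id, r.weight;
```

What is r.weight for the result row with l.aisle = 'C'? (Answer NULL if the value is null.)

NULL

FULL OUTER JOIN keeps every row from both sides; unmatched rows get NULL for the other side's columns.
Matching on l.bin_id = r.bin_id.
Matched pairs: 2; unmatched l rows kept: 1; unmatched r rows kept: 3.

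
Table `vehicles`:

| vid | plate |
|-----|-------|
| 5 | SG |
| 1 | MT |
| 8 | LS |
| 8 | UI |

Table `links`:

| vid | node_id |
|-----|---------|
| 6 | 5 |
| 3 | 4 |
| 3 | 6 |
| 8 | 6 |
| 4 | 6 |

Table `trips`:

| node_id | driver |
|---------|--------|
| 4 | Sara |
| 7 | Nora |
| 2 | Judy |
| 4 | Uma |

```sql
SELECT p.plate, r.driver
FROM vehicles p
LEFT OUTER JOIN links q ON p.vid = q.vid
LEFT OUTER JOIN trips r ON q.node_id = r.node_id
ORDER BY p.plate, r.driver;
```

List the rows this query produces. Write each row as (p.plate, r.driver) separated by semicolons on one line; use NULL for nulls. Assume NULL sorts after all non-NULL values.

(LS, NULL); (MT, NULL); (SG, NULL); (UI, NULL)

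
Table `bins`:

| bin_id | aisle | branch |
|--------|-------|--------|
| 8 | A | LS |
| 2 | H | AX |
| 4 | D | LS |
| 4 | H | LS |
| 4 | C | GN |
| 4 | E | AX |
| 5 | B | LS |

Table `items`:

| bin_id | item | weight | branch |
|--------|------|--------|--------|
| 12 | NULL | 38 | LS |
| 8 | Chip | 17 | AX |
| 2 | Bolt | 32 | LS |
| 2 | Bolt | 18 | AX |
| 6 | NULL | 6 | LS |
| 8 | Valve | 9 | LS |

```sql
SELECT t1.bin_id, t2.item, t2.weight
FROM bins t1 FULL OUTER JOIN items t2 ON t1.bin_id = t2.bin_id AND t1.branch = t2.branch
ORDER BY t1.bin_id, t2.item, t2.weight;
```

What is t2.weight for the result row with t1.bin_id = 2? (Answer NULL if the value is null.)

18

FULL OUTER JOIN keeps every row from both sides; unmatched rows get NULL for the other side's columns.
Matching on t1.bin_id = t2.bin_id AND t1.branch = t2.branch.
- t1[0] bin_id=8, branch=LS → 1 match(es) in t2 → 1 row(s).
- t1[1] bin_id=2, branch=AX → 1 match(es) in t2 → 1 row(s).
- t1[2] bin_id=4, branch=LS → no match; kept with NULLs on the t2 side.
- t1[3] bin_id=4, branch=LS → no match; kept with NULLs on the t2 side.
- t1[4] bin_id=4, branch=GN → no match; kept with NULLs on the t2 side.
- t1[5] bin_id=4, branch=AX → no match; kept with NULLs on the t2 side.
- t1[6] bin_id=5, branch=LS → no match; kept with NULLs on the t2 side.
- plus 4 unmatched t2 row(s), each kept with NULL t1 columns.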